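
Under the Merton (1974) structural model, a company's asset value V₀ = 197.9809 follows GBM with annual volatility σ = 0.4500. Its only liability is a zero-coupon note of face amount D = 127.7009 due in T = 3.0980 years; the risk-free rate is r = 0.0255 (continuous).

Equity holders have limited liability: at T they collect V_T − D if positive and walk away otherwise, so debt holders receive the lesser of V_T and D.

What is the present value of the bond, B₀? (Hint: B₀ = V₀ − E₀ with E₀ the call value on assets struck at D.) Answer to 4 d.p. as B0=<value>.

B0=100.0855

d₁ = [ln(V₀/D) + (r + σ²/2)T] / (σ√T)
   = [ln(197.9809/127.7009) + (0.0255 + 0.5·0.4500²)·3.0980] / (0.4500·√3.0980)
   = [0.438480 + 0.392672] / 0.792051 = 1.049366
d₂ = d₁ − σ√T = 1.049366 − 0.792051 = 0.257315
N(d₁) = 0.852995,  N(d₂) = 0.601532,  e^(−rT) = 0.924041
E₀ = V₀·N(d₁) − D·e^(−rT)·N(d₂)
   = 197.9809·0.852995 − 127.7009·0.924041·0.601532 = 97.895445
B₀ = V₀ − E₀ = 197.9809 − 97.895445 = 100.085455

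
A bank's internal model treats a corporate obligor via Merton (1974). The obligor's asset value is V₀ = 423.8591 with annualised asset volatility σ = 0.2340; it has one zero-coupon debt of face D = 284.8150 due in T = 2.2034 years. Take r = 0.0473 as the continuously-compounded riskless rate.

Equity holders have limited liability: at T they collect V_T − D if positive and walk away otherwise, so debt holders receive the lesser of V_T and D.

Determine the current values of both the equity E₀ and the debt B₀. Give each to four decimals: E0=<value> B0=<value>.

d₁ = [ln(V₀/D) + (r + σ²/2)T] / (σ√T)
   = [ln(423.8591/284.8150) + (0.0473 + 0.5·0.2340²)·2.2034] / (0.2340·√2.2034)
   = [0.397561 + 0.164546] / 0.347346 = 1.618290
d₂ = d₁ − σ√T = 1.618290 − 0.347346 = 1.270944
N(d₁) = 0.947200,  N(d₂) = 0.898126,  e^(−rT) = 0.901026
E₀ = V₀·N(d₁) − D·e^(−rT)·N(d₂)
   = 423.8591·0.947200 − 284.8150·0.901026·0.898126 = 170.997086
B₀ = V₀ − E₀ = 423.8591 − 170.997086 = 252.862014

E0=170.9971 B0=252.8620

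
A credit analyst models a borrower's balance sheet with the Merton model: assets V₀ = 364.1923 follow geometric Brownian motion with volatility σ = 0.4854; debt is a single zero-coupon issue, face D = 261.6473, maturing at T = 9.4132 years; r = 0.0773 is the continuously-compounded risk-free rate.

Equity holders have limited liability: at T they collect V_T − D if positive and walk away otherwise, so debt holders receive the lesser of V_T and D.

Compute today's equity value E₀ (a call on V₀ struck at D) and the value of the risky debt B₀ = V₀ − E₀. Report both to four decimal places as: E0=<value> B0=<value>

d₁ = [ln(V₀/D) + (r + σ²/2)T] / (σ√T)
   = [ln(364.1923/261.6473) + (0.0773 + 0.5·0.4854²)·9.4132] / (0.4854·√9.4132)
   = [0.330685 + 1.836577] / 1.489253 = 1.455268
d₂ = d₁ − σ√T = 1.455268 − 1.489253 = -0.033985
N(d₁) = 0.927202,  N(d₂) = 0.486445,  e^(−rT) = 0.483047
E₀ = V₀·N(d₁) − D·e^(−rT)·N(d₂)
   = 364.1923·0.927202 − 261.6473·0.483047·0.486445 = 276.199198
B₀ = V₀ − E₀ = 364.1923 − 276.199198 = 87.993102

E0=276.1992 B0=87.9931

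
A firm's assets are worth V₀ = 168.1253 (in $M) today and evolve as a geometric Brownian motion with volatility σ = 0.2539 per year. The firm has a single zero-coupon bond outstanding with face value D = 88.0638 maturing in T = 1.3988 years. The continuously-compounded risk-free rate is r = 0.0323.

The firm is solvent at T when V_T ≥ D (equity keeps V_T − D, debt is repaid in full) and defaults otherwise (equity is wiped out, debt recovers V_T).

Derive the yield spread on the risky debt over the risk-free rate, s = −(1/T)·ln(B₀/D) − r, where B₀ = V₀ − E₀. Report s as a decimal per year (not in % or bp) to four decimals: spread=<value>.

d₁ = [ln(V₀/D) + (r + σ²/2)T] / (σ√T)
   = [ln(168.1253/88.0638) + (0.0323 + 0.5·0.2539²)·1.3988] / (0.2539·√1.3988)
   = [0.646648 + 0.090268] / 0.300290 = 2.454017
d₂ = d₁ − σ√T = 2.454017 − 0.300290 = 2.153727
N(d₁) = 0.992936,  N(d₂) = 0.984369,  e^(−rT) = 0.955824
E₀ = V₀·N(d₁) − D·e^(−rT)·N(d₂)
   = 168.1253·0.992936 − 88.0638·0.955824·0.984369 = 84.079928
B₀ = V₀ − E₀ = 168.1253 − 84.079928 = 84.045372
spread = −(1/T)·ln(B₀/D) − r = −(1/1.3988)·ln(84.045372/88.0638) − 0.0323 = 0.00108916

spread=0.0011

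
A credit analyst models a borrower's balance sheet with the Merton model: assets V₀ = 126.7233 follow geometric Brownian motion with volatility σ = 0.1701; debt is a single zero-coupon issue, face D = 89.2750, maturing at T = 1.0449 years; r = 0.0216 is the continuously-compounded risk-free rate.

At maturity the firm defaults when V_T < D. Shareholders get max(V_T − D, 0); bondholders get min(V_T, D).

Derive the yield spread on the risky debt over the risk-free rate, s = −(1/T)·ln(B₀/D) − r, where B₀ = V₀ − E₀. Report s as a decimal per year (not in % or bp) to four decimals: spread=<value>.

d₁ = [ln(V₀/D) + (r + σ²/2)T] / (σ√T)
   = [ln(126.7233/89.2750) + (0.0216 + 0.5·0.1701²)·1.0449] / (0.1701·√1.0449)
   = [0.350284 + 0.037686] / 0.173877 = 2.231297
d₂ = d₁ − σ√T = 2.231297 − 0.173877 = 2.057421
N(d₁) = 0.987169,  N(d₂) = 0.980177,  e^(−rT) = 0.977683
E₀ = V₀·N(d₁) − D·e^(−rT)·N(d₂)
   = 126.7233·0.987169 − 89.2750·0.977683·0.980177 = 39.544898
B₀ = V₀ − E₀ = 126.7233 − 39.544898 = 87.178402
spread = −(1/T)·ln(B₀/D) − r = −(1/1.0449)·ln(87.178402/89.2750) − 0.0216 = 0.00114369

spread=0.0011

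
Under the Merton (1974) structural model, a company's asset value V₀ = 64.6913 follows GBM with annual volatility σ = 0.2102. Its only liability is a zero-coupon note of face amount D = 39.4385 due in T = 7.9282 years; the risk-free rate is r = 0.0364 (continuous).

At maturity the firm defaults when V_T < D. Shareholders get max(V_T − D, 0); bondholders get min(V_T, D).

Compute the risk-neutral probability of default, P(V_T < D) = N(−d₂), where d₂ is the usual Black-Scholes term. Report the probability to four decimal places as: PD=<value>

d₁ = [ln(V₀/D) + (r + σ²/2)T] / (σ√T)
   = [ln(64.6913/39.4385) + (0.0364 + 0.5·0.2102²)·7.9282] / (0.2102·√7.9282)
   = [0.494884 + 0.463736] / 0.591861 = 1.619671
d₂ = d₁ − σ√T = 1.619671 − 0.591861 = 1.027809
risk-neutral PD = N(−d₂) = N(-1.027809) = 0.152020

PD=0.1520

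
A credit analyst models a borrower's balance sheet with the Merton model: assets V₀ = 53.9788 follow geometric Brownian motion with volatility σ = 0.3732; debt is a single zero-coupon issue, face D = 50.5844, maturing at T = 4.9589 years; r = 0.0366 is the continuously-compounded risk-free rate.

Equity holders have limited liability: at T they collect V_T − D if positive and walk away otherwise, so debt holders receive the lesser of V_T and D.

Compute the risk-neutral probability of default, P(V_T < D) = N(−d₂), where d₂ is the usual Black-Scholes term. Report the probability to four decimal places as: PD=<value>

d₁ = [ln(V₀/D) + (r + σ²/2)T] / (σ√T)
   = [ln(53.9788/50.5844) + (0.0366 + 0.5·0.3732²)·4.9589] / (0.3732·√4.9589)
   = [0.064948 + 0.526829] / 0.831064 = 0.712072
d₂ = d₁ − σ√T = 0.712072 − 0.831064 = -0.118992
risk-neutral PD = N(−d₂) = N(0.118992) = 0.547359

PD=0.5474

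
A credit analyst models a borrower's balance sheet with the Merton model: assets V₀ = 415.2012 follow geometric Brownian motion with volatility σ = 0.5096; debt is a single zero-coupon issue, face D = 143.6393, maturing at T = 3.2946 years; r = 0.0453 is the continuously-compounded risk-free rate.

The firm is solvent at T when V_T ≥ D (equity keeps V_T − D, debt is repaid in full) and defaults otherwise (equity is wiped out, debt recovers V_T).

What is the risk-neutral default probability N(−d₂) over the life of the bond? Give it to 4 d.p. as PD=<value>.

d₁ = [ln(V₀/D) + (r + σ²/2)T] / (σ√T)
   = [ln(415.2012/143.6393) + (0.0453 + 0.5·0.5096²)·3.2946] / (0.5096·√3.2946)
   = [1.061458 + 0.577036] / 0.924977 = 1.771390
d₂ = d₁ − σ√T = 1.771390 − 0.924977 = 0.846413
risk-neutral PD = N(−d₂) = N(-0.846413) = 0.198661

PD=0.1987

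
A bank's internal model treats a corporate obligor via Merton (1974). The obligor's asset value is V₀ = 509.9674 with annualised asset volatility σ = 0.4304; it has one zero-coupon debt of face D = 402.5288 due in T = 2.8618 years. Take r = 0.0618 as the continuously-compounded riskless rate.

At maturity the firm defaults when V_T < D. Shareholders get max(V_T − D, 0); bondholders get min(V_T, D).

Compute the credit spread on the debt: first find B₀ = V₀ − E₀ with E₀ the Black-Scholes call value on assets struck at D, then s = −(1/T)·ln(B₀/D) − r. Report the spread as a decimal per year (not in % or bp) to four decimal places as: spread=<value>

spread=0.0583

d₁ = [ln(V₀/D) + (r + σ²/2)T] / (σ√T)
   = [ln(509.9674/402.5288) + (0.0618 + 0.5·0.4304²)·2.8618] / (0.4304·√2.8618)
   = [0.236580 + 0.441925] / 0.728101 = 0.931883
d₂ = d₁ − σ√T = 0.931883 − 0.728101 = 0.203781
N(d₁) = 0.824301,  N(d₂) = 0.580738,  e^(−rT) = 0.837898
E₀ = V₀·N(d₁) − D·e^(−rT)·N(d₂)
   = 509.9674·0.824301 − 402.5288·0.837898·0.580738 = 224.496802
B₀ = V₀ − E₀ = 509.9674 − 224.496802 = 285.470598
spread = −(1/T)·ln(B₀/D) − r = −(1/2.8618)·ln(285.470598/402.5288) − 0.0618 = 0.05827394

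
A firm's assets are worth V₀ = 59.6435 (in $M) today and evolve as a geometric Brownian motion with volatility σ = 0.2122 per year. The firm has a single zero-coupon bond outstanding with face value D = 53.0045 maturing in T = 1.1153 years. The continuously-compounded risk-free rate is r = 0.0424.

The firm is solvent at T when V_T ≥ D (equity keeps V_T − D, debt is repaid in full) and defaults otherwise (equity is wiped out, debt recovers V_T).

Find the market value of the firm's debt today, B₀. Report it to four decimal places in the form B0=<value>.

d₁ = [ln(V₀/D) + (r + σ²/2)T] / (σ√T)
   = [ln(59.6435/53.0045) + (0.0424 + 0.5·0.2122²)·1.1153] / (0.2122·√1.1153)
   = [0.118008 + 0.072399] / 0.224100 = 0.849655
d₂ = d₁ − σ√T = 0.849655 − 0.224100 = 0.625555
N(d₁) = 0.802242,  N(d₂) = 0.734197,  e^(−rT) = 0.953812
E₀ = V₀·N(d₁) − D·e^(−rT)·N(d₂)
   = 59.6435·0.802242 − 53.0045·0.953812·0.734197 = 10.730206
B₀ = V₀ − E₀ = 59.6435 − 10.730206 = 48.913294

B0=48.9133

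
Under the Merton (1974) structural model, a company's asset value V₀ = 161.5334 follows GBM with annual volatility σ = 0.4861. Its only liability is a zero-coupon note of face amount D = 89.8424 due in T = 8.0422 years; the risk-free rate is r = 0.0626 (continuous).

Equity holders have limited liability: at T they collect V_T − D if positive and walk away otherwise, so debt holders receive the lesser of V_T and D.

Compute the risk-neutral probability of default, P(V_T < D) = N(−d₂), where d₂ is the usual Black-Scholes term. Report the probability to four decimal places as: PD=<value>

d₁ = [ln(V₀/D) + (r + σ²/2)T] / (σ√T)
   = [ln(161.5334/89.8424) + (0.0626 + 0.5·0.4861²)·8.0422] / (0.4861·√8.0422)
   = [0.586655 + 1.453600] / 1.378520 = 1.480033
d₂ = d₁ − σ√T = 1.480033 − 1.378520 = 0.101513
risk-neutral PD = N(−d₂) = N(-0.101513) = 0.459572

PD=0.4596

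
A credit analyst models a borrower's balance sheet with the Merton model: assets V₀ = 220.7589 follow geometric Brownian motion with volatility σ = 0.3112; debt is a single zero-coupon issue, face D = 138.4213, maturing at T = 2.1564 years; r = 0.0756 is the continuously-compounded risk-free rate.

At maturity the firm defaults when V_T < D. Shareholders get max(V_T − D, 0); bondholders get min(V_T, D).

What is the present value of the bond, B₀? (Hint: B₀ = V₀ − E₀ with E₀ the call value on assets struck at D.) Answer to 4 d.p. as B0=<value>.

d₁ = [ln(V₀/D) + (r + σ²/2)T] / (σ√T)
   = [ln(220.7589/138.4213) + (0.0756 + 0.5·0.3112²)·2.1564] / (0.3112·√2.1564)
   = [0.466769 + 0.267443] / 0.456987 = 1.606635
d₂ = d₁ − σ√T = 1.606635 − 0.456987 = 1.149647
N(d₁) = 0.945933,  N(d₂) = 0.874855,  e^(−rT) = 0.849571
E₀ = V₀·N(d₁) − D·e^(−rT)·N(d₂)
   = 220.7589·0.945933 − 138.4213·0.849571·0.874855 = 105.941200
B₀ = V₀ − E₀ = 220.7589 − 105.941200 = 114.817700

B0=114.8177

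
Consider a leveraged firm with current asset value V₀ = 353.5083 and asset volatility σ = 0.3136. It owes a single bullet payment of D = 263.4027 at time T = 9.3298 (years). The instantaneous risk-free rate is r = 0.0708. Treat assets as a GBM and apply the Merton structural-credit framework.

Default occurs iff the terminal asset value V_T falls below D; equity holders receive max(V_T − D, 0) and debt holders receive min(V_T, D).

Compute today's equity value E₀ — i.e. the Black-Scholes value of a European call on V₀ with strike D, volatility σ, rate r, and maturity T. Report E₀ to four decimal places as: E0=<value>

E0=233.8247

d₁ = [ln(V₀/D) + (r + σ²/2)T] / (σ√T)
   = [ln(353.5083/263.4027) + (0.0708 + 0.5·0.3136²)·9.3298] / (0.3136·√9.3298)
   = [0.294223 + 1.119319] / 0.957882 = 1.475695
d₂ = d₁ − σ√T = 1.475695 − 0.957882 = 0.517812
N(d₁) = 0.929987,  N(d₂) = 0.697705,  e^(−rT) = 0.516567
E₀ = V₀·N(d₁) − D·e^(−rT)·N(d₂)
   = 353.5083·0.929987 − 263.4027·0.516567·0.697705 = 233.824725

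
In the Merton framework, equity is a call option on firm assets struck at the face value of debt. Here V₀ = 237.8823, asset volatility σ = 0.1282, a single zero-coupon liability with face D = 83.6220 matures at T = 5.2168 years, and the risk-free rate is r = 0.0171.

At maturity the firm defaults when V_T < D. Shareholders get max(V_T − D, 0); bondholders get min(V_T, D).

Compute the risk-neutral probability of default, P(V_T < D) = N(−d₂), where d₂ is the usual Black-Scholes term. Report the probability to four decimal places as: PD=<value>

PD=0.0001

d₁ = [ln(V₀/D) + (r + σ²/2)T] / (σ√T)
   = [ln(237.8823/83.6220) + (0.0171 + 0.5·0.1282²)·5.2168] / (0.1282·√5.2168)
   = [1.045469 + 0.132077] / 0.292813 = 4.021498
d₂ = d₁ − σ√T = 4.021498 − 0.292813 = 3.728685
risk-neutral PD = N(−d₂) = N(-3.728685) = 0.000096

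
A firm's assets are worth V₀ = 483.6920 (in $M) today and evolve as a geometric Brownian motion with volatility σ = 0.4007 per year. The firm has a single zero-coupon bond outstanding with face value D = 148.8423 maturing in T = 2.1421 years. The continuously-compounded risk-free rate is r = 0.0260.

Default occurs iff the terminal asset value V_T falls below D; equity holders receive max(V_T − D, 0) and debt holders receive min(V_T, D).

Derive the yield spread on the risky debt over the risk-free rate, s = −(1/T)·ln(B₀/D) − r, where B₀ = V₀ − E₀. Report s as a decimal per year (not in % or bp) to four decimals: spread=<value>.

d₁ = [ln(V₀/D) + (r + σ²/2)T] / (σ√T)
   = [ln(483.6920/148.8423) + (0.0260 + 0.5·0.4007²)·2.1421] / (0.4007·√2.1421)
   = [1.178561 + 0.227663] / 0.586461 = 2.397813
d₂ = d₁ − σ√T = 2.397813 − 0.586461 = 1.811352
N(d₁) = 0.991753,  N(d₂) = 0.964957,  e^(−rT) = 0.945828
E₀ = V₀·N(d₁) − D·e^(−rT)·N(d₂)
   = 483.6920·0.991753 − 148.8423·0.945828·0.964957 = 343.857312
B₀ = V₀ − E₀ = 483.6920 − 343.857312 = 139.834688
spread = −(1/T)·ln(B₀/D) − r = −(1/2.1421)·ln(139.834688/148.8423) − 0.0260 = 0.00314263

spread=0.0031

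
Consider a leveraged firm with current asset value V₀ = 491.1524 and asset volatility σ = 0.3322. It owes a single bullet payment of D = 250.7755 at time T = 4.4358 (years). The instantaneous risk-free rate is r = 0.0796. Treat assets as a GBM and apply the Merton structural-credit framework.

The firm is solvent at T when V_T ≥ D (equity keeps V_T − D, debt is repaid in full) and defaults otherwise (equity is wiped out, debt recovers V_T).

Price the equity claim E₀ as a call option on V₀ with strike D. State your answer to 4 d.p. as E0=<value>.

E0=321.2225

d₁ = [ln(V₀/D) + (r + σ²/2)T] / (σ√T)
   = [ln(491.1524/250.7755) + (0.0796 + 0.5·0.3322²)·4.4358] / (0.3322·√4.4358)
   = [0.672196 + 0.597850] / 0.699658 = 1.815240
d₂ = d₁ − σ√T = 1.815240 − 0.699658 = 1.115582
N(d₁) = 0.965256,  N(d₂) = 0.867699,  e^(−rT) = 0.702514
E₀ = V₀·N(d₁) − D·e^(−rT)·N(d₂)
   = 491.1524·0.965256 − 250.7755·0.702514·0.867699 = 321.222510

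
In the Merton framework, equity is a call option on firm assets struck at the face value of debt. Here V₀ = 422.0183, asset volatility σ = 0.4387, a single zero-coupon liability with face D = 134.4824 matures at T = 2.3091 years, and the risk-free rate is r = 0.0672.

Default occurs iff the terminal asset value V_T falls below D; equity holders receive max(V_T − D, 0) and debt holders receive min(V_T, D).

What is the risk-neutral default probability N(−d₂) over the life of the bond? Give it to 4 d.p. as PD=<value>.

d₁ = [ln(V₀/D) + (r + σ²/2)T] / (σ√T)
   = [ln(422.0183/134.4824) + (0.0672 + 0.5·0.4387²)·2.3091] / (0.4387·√2.3091)
   = [1.143615 + 0.377374] / 0.666636 = 2.281587
d₂ = d₁ − σ√T = 2.281587 − 0.666636 = 1.614951
risk-neutral PD = N(−d₂) = N(-1.614951) = 0.053161

PD=0.0532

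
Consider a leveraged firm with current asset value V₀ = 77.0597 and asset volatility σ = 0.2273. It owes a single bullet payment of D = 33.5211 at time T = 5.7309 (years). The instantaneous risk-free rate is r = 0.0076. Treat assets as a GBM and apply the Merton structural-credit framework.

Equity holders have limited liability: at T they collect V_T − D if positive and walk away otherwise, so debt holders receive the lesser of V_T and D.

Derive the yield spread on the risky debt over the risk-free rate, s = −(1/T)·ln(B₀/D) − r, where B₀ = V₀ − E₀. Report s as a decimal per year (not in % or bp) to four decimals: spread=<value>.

spread=0.0033

d₁ = [ln(V₀/D) + (r + σ²/2)T] / (σ√T)
   = [ln(77.0597/33.5211) + (0.0076 + 0.5·0.2273²)·5.7309] / (0.2273·√5.7309)
   = [0.832405 + 0.191599] / 0.544140 = 1.881876
d₂ = d₁ − σ√T = 1.881876 − 0.544140 = 1.337736
N(d₁) = 0.970074,  N(d₂) = 0.909509,  e^(−rT) = 0.957380
E₀ = V₀·N(d₁) − D·e^(−rT)·N(d₂)
   = 77.0597·0.970074 − 33.5211·0.957380·0.909509 = 45.565232
B₀ = V₀ − E₀ = 77.0597 − 45.565232 = 31.494468
spread = −(1/T)·ln(B₀/D) − r = −(1/5.7309)·ln(31.494468/33.5211) − 0.0076 = 0.00328192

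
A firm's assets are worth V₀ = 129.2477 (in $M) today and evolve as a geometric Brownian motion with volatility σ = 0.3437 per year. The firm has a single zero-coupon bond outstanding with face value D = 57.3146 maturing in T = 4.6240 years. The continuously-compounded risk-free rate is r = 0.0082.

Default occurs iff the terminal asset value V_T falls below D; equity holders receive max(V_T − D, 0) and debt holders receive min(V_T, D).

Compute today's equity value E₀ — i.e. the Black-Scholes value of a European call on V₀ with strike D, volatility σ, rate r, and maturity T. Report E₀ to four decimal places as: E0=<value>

d₁ = [ln(V₀/D) + (r + σ²/2)T] / (σ√T)
   = [ln(129.2477/57.3146) + (0.0082 + 0.5·0.3437²)·4.6240] / (0.3437·√4.6240)
   = [0.813175 + 0.311033] / 0.739075 = 1.521102
d₂ = d₁ − σ√T = 1.521102 − 0.739075 = 0.782027
N(d₁) = 0.935883,  N(d₂) = 0.782901,  e^(−rT) = 0.962793
E₀ = V₀·N(d₁) − D·e^(−rT)·N(d₂)
   = 129.2477·0.935883 − 57.3146·0.962793·0.782901 = 77.758607

E0=77.7586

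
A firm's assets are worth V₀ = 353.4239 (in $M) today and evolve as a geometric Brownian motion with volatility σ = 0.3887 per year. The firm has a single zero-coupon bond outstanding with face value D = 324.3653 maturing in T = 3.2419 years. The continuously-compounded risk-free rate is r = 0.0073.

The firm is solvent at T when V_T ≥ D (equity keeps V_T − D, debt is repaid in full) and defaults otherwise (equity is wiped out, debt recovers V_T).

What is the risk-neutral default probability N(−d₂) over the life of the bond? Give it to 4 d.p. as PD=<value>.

PD=0.5767

d₁ = [ln(V₀/D) + (r + σ²/2)T] / (σ√T)
   = [ln(353.4239/324.3653) + (0.0073 + 0.5·0.3887²)·3.2419] / (0.3887·√3.2419)
   = [0.085798 + 0.268571] / 0.699865 = 0.506339
d₂ = d₁ − σ√T = 0.506339 − 0.699865 = -0.193526
risk-neutral PD = N(−d₂) = N(0.193526) = 0.576726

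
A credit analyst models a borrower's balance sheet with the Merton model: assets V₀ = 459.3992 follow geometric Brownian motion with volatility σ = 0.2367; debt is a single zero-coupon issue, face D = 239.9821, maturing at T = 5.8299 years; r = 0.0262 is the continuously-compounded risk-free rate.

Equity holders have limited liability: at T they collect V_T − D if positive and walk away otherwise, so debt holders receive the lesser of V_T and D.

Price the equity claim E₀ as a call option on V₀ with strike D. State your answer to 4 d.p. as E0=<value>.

E0=259.6261

d₁ = [ln(V₀/D) + (r + σ²/2)T] / (σ√T)
   = [ln(459.3992/239.9821) + (0.0262 + 0.5·0.2367²)·5.8299] / (0.2367·√5.8299)
   = [0.649355 + 0.316059] / 0.571517 = 1.689215
d₂ = d₁ − σ√T = 1.689215 − 0.571517 = 1.117698
N(d₁) = 0.954411,  N(d₂) = 0.868152,  e^(−rT) = 0.858350
E₀ = V₀·N(d₁) − D·e^(−rT)·N(d₂)
   = 459.3992·0.954411 − 239.9821·0.858350·0.868152 = 259.626137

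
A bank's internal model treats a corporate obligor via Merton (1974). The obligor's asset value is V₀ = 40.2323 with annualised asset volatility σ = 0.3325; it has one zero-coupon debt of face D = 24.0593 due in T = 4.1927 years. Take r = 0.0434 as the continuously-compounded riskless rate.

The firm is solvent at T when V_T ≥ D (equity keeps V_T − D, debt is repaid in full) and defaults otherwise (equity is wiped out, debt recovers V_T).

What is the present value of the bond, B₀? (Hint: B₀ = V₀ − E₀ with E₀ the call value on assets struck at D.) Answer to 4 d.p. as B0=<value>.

d₁ = [ln(V₀/D) + (r + σ²/2)T] / (σ√T)
   = [ln(40.2323/24.0593) + (0.0434 + 0.5·0.3325²)·4.1927] / (0.3325·√4.1927)
   = [0.514149 + 0.413728] / 0.680830 = 1.362861
d₂ = d₁ − σ√T = 1.362861 − 0.680830 = 0.682031
N(d₁) = 0.913537,  N(d₂) = 0.752390,  e^(−rT) = 0.833632
E₀ = V₀·N(d₁) − D·e^(−rT)·N(d₂)
   = 40.2323·0.913537 − 24.0593·0.833632·0.752390 = 21.663293
B₀ = V₀ − E₀ = 40.2323 − 21.663293 = 18.569007

B0=18.5690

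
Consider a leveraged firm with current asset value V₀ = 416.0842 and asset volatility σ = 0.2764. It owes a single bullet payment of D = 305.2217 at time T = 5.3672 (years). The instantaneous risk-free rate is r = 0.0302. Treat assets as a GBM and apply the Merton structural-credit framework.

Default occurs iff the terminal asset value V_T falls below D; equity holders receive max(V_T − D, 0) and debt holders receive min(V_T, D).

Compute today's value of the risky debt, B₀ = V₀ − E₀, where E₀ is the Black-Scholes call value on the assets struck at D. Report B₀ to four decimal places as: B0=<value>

d₁ = [ln(V₀/D) + (r + σ²/2)T] / (σ√T)
   = [ln(416.0842/305.2217) + (0.0302 + 0.5·0.2764²)·5.3672] / (0.2764·√5.3672)
   = [0.309849 + 0.367108] / 0.640342 = 1.057181
d₂ = d₁ − σ√T = 1.057181 − 0.640342 = 0.416840
N(d₁) = 0.854786,  N(d₂) = 0.661602,  e^(−rT) = 0.850365
E₀ = V₀·N(d₁) − D·e^(−rT)·N(d₂)
   = 416.0842·0.854786 − 305.2217·0.850365·0.661602 = 183.944028
B₀ = V₀ − E₀ = 416.0842 − 183.944028 = 232.140172

B0=232.1402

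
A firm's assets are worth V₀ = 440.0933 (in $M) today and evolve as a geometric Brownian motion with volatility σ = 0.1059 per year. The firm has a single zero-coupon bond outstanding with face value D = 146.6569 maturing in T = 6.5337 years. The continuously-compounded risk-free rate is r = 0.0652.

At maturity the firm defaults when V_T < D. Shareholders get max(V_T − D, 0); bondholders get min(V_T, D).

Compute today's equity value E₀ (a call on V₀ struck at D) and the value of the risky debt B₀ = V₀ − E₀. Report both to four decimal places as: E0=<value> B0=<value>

E0=344.3090 B0=95.7843

d₁ = [ln(V₀/D) + (r + σ²/2)T] / (σ√T)
   = [ln(440.0933/146.6569) + (0.0652 + 0.5·0.1059²)·6.5337] / (0.1059·√6.5337)
   = [1.098891 + 0.462634] / 0.270692 = 5.768640
d₂ = d₁ − σ√T = 5.768640 − 0.270692 = 5.497948
N(d₁) = 1.000000,  N(d₂) = 1.000000,  e^(−rT) = 0.653118
E₀ = V₀·N(d₁) − D·e^(−rT)·N(d₂)
   = 440.0933·1.000000 − 146.6569·0.653118·1.000000 = 344.309018
B₀ = V₀ − E₀ = 440.0933 − 344.309018 = 95.784282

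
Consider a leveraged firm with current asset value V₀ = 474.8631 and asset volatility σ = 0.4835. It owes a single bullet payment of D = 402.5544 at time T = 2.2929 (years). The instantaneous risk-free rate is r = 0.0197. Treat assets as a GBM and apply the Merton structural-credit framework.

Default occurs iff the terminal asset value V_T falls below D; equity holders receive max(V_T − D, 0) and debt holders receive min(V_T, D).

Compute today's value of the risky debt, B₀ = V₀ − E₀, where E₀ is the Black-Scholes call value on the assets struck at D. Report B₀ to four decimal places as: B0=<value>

d₁ = [ln(V₀/D) + (r + σ²/2)T] / (σ√T)
   = [ln(474.8631/402.5544) + (0.0197 + 0.5·0.4835²)·2.2929] / (0.4835·√2.2929)
   = [0.165196 + 0.313178] / 0.732131 = 0.653400
d₂ = d₁ − σ√T = 0.653400 − 0.732131 = -0.078731
N(d₁) = 0.743251,  N(d₂) = 0.468623,  e^(−rT) = 0.955835
E₀ = V₀·N(d₁) − D·e^(−rT)·N(d₂)
   = 474.8631·0.743251 − 402.5544·0.955835·0.468623 = 172.627657
B₀ = V₀ − E₀ = 474.8631 − 172.627657 = 302.235443

B0=302.2354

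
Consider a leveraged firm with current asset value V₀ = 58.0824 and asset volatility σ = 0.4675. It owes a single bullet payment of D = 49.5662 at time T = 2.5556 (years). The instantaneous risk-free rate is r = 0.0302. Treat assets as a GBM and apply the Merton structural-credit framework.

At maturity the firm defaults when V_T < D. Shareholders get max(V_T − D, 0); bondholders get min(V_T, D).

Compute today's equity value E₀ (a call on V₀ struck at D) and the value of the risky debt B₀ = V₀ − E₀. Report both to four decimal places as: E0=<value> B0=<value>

d₁ = [ln(V₀/D) + (r + σ²/2)T] / (σ√T)
   = [ln(58.0824/49.5662) + (0.0302 + 0.5·0.4675²)·2.5556] / (0.4675·√2.5556)
   = [0.158554 + 0.356450] / 0.747357 = 0.689100
d₂ = d₁ − σ√T = 0.689100 − 0.747357 = -0.058257
N(d₁) = 0.754620,  N(d₂) = 0.476772,  e^(−rT) = 0.925724
E₀ = V₀·N(d₁) − D·e^(−rT)·N(d₂)
   = 58.0824·0.754620 − 49.5662·0.925724·0.476772 = 21.953628
B₀ = V₀ − E₀ = 58.0824 − 21.953628 = 36.128772

E0=21.9536 B0=36.1288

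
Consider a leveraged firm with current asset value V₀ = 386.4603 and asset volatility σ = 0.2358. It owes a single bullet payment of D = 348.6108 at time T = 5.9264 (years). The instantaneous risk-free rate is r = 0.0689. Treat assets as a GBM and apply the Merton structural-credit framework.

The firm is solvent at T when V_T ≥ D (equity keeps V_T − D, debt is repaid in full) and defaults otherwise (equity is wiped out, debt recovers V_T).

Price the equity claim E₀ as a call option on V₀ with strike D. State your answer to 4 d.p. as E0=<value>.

d₁ = [ln(V₀/D) + (r + σ²/2)T] / (σ√T)
   = [ln(386.4603/348.6108) + (0.0689 + 0.5·0.2358²)·5.9264] / (0.2358·√5.9264)
   = [0.103073 + 0.573088] / 0.574036 = 1.177906
d₂ = d₁ − σ√T = 1.177906 − 0.574036 = 0.603870
N(d₁) = 0.880583,  N(d₂) = 0.727035,  e^(−rT) = 0.664760
E₀ = V₀·N(d₁) − D·e^(−rT)·N(d₂)
   = 386.4603·0.880583 − 348.6108·0.664760·0.727035 = 171.825417

E0=171.8254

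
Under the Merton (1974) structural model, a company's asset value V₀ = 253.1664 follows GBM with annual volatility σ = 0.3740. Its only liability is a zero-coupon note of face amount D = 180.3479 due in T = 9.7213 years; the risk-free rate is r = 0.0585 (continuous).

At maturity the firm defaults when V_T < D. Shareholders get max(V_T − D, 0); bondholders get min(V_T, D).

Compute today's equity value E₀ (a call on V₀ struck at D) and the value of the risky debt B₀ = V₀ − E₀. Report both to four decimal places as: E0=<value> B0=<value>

E0=172.2495 B0=80.9169

d₁ = [ln(V₀/D) + (r + σ²/2)T] / (σ√T)
   = [ln(253.1664/180.3479) + (0.0585 + 0.5·0.3740²)·9.7213] / (0.3740·√9.7213)
   = [0.339159 + 1.248584] / 1.166095 = 1.361591
d₂ = d₁ − σ√T = 1.361591 − 1.166095 = 0.195496
N(d₁) = 0.913336,  N(d₂) = 0.577498,  e^(−rT) = 0.566263
E₀ = V₀·N(d₁) − D·e^(−rT)·N(d₂)
   = 253.1664·0.913336 − 180.3479·0.566263·0.577498 = 172.249492
B₀ = V₀ − E₀ = 253.1664 − 172.249492 = 80.916908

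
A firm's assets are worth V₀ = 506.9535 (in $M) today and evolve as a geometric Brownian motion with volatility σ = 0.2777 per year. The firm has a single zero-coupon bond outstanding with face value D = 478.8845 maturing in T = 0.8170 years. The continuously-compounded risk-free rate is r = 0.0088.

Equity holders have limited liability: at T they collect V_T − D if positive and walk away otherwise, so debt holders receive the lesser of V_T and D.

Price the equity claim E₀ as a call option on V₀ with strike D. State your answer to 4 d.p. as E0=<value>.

d₁ = [ln(V₀/D) + (r + σ²/2)T] / (σ√T)
   = [ln(506.9535/478.8845) + (0.0088 + 0.5·0.2777²)·0.8170] / (0.2777·√0.8170)
   = [0.056960 + 0.038692] / 0.251008 = 0.381072
d₂ = d₁ − σ√T = 0.381072 − 0.251008 = 0.130064
N(d₁) = 0.648425,  N(d₂) = 0.551742,  e^(−rT) = 0.992836
E₀ = V₀·N(d₁) − D·e^(−rT)·N(d₂)
   = 506.9535·0.648425 − 478.8845·0.992836·0.551742 = 66.393384

E0=66.3934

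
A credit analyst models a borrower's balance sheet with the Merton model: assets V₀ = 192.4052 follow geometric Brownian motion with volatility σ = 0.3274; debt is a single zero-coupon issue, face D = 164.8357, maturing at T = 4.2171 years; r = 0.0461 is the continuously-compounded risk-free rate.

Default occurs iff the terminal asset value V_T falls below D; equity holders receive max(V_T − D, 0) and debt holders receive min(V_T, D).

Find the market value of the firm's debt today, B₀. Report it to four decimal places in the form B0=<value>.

B0=115.4559

d₁ = [ln(V₀/D) + (r + σ²/2)T] / (σ√T)
   = [ln(192.4052/164.8357) + (0.0461 + 0.5·0.3274²)·4.2171] / (0.3274·√4.2171)
   = [0.154654 + 0.420425] / 0.672335 = 0.855347
d₂ = d₁ − σ√T = 0.855347 − 0.672335 = 0.183012
N(d₁) = 0.803821,  N(d₂) = 0.572606,  e^(−rT) = 0.823322
E₀ = V₀·N(d₁) − D·e^(−rT)·N(d₂)
   = 192.4052·0.803821 − 164.8357·0.823322·0.572606 = 76.949305
B₀ = V₀ − E₀ = 192.4052 − 76.949305 = 115.455895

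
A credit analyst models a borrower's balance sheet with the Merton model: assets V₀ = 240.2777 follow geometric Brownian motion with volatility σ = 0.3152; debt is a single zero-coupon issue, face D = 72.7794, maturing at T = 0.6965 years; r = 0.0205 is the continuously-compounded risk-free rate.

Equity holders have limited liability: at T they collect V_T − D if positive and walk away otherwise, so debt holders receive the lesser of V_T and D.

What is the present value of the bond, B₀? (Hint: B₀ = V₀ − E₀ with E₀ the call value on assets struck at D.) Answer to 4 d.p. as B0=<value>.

B0=71.7476

d₁ = [ln(V₀/D) + (r + σ²/2)T] / (σ√T)
   = [ln(240.2777/72.7794) + (0.0205 + 0.5·0.3152²)·0.6965] / (0.3152·√0.6965)
   = [1.194362 + 0.048877] / 0.263055 = 4.726156
d₂ = d₁ − σ√T = 4.726156 − 0.263055 = 4.463101
N(d₁) = 0.999999,  N(d₂) = 0.999996,  e^(−rT) = 0.985823
E₀ = V₀·N(d₁) − D·e^(−rT)·N(d₂)
   = 240.2777·0.999999 − 72.7794·0.985823·0.999996 = 168.530094
B₀ = V₀ − E₀ = 240.2777 − 168.530094 = 71.747606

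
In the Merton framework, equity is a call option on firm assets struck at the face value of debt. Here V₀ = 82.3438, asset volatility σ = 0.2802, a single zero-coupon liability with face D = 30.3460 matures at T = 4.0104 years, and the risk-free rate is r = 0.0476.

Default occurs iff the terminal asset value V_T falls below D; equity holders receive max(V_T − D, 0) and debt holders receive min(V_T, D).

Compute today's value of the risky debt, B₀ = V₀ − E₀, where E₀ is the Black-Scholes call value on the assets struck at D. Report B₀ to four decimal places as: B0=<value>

B0=24.9209

d₁ = [ln(V₀/D) + (r + σ²/2)T] / (σ√T)
   = [ln(82.3438/30.3460) + (0.0476 + 0.5·0.2802²)·4.0104] / (0.2802·√4.0104)
   = [0.998238 + 0.348327] / 0.561128 = 2.399748
d₂ = d₁ − σ√T = 2.399748 − 0.561128 = 1.838620
N(d₁) = 0.991797,  N(d₂) = 0.967014,  e^(−rT) = 0.826219
E₀ = V₀·N(d₁) − D·e^(−rT)·N(d₂)
   = 82.3438·0.991797 − 30.3460·0.826219·0.967014 = 57.422897
B₀ = V₀ − E₀ = 82.3438 − 57.422897 = 24.920903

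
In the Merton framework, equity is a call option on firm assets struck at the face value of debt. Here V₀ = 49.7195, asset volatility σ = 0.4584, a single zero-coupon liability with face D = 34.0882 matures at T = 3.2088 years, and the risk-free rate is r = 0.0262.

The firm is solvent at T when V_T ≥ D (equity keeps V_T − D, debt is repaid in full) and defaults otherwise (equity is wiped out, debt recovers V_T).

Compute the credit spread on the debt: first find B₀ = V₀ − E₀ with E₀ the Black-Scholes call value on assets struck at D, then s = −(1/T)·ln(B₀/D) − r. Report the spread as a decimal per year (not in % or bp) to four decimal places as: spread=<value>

d₁ = [ln(V₀/D) + (r + σ²/2)T] / (σ√T)
   = [ln(49.7195/34.0882) + (0.0262 + 0.5·0.4584²)·3.2088] / (0.4584·√3.2088)
   = [0.377446 + 0.421204] / 0.821138 = 0.972614
d₂ = d₁ − σ√T = 0.972614 − 0.821138 = 0.151476
N(d₁) = 0.834627,  N(d₂) = 0.560200,  e^(−rT) = 0.919366
E₀ = V₀·N(d₁) − D·e^(−rT)·N(d₂)
   = 49.7195·0.834627 − 34.0882·0.919366·0.560200 = 23.940843
B₀ = V₀ − E₀ = 49.7195 − 23.940843 = 25.778657
spread = −(1/T)·ln(B₀/D) − r = −(1/3.2088)·ln(25.778657/34.0882) − 0.0262 = 0.06087441

spread=0.0609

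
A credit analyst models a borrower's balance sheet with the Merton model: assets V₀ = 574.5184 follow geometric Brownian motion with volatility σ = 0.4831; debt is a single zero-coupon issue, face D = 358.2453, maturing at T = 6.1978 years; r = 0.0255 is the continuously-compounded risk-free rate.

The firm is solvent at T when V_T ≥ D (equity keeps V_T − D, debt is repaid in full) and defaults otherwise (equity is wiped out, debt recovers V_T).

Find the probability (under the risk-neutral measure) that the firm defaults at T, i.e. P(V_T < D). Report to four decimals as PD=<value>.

PD=0.5308

d₁ = [ln(V₀/D) + (r + σ²/2)T] / (σ√T)
   = [ln(574.5184/358.2453) + (0.0255 + 0.5·0.4831²)·6.1978] / (0.4831·√6.1978)
   = [0.472314 + 0.881283] / 1.202696 = 1.125469
d₂ = d₁ − σ√T = 1.125469 − 1.202696 = -0.077227
risk-neutral PD = N(−d₂) = N(0.077227) = 0.530779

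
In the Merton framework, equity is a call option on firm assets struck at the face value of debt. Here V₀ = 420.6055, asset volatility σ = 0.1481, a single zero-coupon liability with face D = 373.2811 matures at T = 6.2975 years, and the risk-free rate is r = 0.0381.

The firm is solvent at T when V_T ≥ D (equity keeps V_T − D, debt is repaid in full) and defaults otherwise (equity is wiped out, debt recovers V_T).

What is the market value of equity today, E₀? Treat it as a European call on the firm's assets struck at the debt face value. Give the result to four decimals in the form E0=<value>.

E0=138.4171

d₁ = [ln(V₀/D) + (r + σ²/2)T] / (σ√T)
   = [ln(420.6055/373.2811) + (0.0381 + 0.5·0.1481²)·6.2975] / (0.1481·√6.2975)
   = [0.119364 + 0.308998] / 0.371654 = 1.152581
d₂ = d₁ − σ√T = 1.152581 − 0.371654 = 0.780927
N(d₁) = 0.875459,  N(d₂) = 0.782577,  e^(−rT) = 0.786679
E₀ = V₀·N(d₁) − D·e^(−rT)·N(d₂)
   = 420.6055·0.875459 − 373.2811·0.786679·0.782577 = 138.417055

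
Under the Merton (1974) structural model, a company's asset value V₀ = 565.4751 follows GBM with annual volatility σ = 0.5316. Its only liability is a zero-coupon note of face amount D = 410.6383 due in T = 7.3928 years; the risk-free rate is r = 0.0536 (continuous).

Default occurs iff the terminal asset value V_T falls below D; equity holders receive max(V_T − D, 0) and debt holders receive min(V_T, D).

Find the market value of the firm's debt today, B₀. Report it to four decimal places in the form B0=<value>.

B0=176.4086

d₁ = [ln(V₀/D) + (r + σ²/2)T] / (σ√T)
   = [ln(565.4751/410.6383) + (0.0536 + 0.5·0.5316²)·7.3928] / (0.5316·√7.3928)
   = [0.319953 + 1.440851] / 1.445405 = 1.218209
d₂ = d₁ − σ√T = 1.218209 − 1.445405 = -0.227196
N(d₁) = 0.888428,  N(d₂) = 0.410136,  e^(−rT) = 0.672836
E₀ = V₀·N(d₁) − D·e^(−rT)·N(d₂)
   = 565.4751·0.888428 − 410.6383·0.672836·0.410136 = 389.066465
B₀ = V₀ − E₀ = 565.4751 − 389.066465 = 176.408635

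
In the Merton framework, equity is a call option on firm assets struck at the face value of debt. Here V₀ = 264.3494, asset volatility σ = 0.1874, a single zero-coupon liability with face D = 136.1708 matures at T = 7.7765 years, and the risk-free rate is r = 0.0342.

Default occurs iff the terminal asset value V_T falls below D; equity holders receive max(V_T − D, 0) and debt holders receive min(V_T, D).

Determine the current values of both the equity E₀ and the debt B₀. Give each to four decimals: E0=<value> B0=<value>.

E0=161.2532 B0=103.0962

d₁ = [ln(V₀/D) + (r + σ²/2)T] / (σ√T)
   = [ln(264.3494/136.1708) + (0.0342 + 0.5·0.1874²)·7.7765] / (0.1874·√7.7765)
   = [0.663362 + 0.402507] / 0.522591 = 2.039586
d₂ = d₁ − σ√T = 2.039586 − 0.522591 = 1.516995
N(d₁) = 0.979304,  N(d₂) = 0.935366,  e^(−rT) = 0.766473
E₀ = V₀·N(d₁) − D·e^(−rT)·N(d₂)
   = 264.3494·0.979304 − 136.1708·0.766473·0.935366 = 161.253211
B₀ = V₀ − E₀ = 264.3494 − 161.253211 = 103.096189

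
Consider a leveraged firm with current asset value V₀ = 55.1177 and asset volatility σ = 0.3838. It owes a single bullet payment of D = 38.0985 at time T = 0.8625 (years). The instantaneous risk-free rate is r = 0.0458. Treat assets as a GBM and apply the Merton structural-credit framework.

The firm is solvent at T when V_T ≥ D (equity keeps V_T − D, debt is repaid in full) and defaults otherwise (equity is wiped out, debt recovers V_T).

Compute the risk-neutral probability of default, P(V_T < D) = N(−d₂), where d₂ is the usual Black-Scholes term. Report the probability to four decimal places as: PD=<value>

PD=0.1664

d₁ = [ln(V₀/D) + (r + σ²/2)T] / (σ√T)
   = [ln(55.1177/38.0985) + (0.0458 + 0.5·0.3838²)·0.8625] / (0.3838·√0.8625)
   = [0.369296 + 0.103027] / 0.356438 = 1.325117
d₂ = d₁ − σ√T = 1.325117 − 0.356438 = 0.968679
risk-neutral PD = N(−d₂) = N(-0.968679) = 0.166353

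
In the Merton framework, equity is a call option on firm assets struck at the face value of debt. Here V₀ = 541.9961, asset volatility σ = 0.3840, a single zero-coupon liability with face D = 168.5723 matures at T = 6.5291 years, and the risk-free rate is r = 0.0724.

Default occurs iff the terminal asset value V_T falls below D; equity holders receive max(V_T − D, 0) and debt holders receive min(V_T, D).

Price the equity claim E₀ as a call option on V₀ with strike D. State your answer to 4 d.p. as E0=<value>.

E0=441.1124

d₁ = [ln(V₀/D) + (r + σ²/2)T] / (σ√T)
   = [ln(541.9961/168.5723) + (0.0724 + 0.5·0.3840²)·6.5291] / (0.3840·√6.5291)
   = [1.167894 + 0.954084] / 0.981201 = 2.162634
d₂ = d₁ − σ√T = 2.162634 − 0.981201 = 1.181433
N(d₁) = 0.984715,  N(d₂) = 0.881285,  e^(−rT) = 0.623313
E₀ = V₀·N(d₁) − D·e^(−rT)·N(d₂)
   = 541.9961·0.984715 − 168.5723·0.623313·0.881285 = 441.112408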